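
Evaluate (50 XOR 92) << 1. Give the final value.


Step 1: 50 ^ 92 = 110
Step 2: 110 << 1 = 220

220


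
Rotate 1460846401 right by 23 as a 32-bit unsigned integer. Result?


Rotate 0b1010111000100101011111101000001 right by 23 (32-bit) = 0b100101011111101000001010101110 = 629047982

629047982


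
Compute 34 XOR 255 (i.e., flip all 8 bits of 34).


34 ^ 255 = 221

221


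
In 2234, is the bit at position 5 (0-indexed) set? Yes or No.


0b100010111010, bit 5 = 1. Yes

Yes


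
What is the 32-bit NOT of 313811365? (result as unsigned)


~0b10010101101000110000110100101 = 0b11101101010010111001111001011010 = 3981155930 (32-bit unsigned)

3981155930


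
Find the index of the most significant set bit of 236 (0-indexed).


0b11101100. Highest set bit at position 7

7


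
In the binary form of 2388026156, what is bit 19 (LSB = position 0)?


0b10001110010101100110001100101100, position 19 = 0

0


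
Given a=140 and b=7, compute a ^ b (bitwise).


140 ^ 7 = 139

139


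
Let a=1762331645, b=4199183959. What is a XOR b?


1762331645 ^ 4199183959 = 2470542762

2470542762


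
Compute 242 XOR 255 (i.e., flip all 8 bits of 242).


242 ^ 255 = 13

13


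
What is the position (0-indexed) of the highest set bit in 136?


0b10001000. Highest set bit at position 7

7


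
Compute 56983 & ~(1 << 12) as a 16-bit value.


56983 & ~(1 << 12) = 52887

52887


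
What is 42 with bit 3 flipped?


42 ^ (1 << 3) = 42 ^ 8 = 34

34


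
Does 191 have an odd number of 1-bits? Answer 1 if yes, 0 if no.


0b10111111 has 7 ones => parity 1

1


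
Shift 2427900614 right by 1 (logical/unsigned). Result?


0b10010000101101101101001011000110 >> 1 = 0b1001000010110110110100101100011 = 1213950307

1213950307


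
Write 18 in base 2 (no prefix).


18 = 10010 in binary

10010


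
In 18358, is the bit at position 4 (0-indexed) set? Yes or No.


0b100011110110110, bit 4 = 1. Yes

Yes


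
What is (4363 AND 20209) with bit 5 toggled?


Step 1: 4363 & 20209 = 1
Step 2: 1 ^ (1 << 5) = 1 ^ 32 = 33

33


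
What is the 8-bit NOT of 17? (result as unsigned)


~0b10001 = 0b11101110 = 238 (8-bit unsigned)

238


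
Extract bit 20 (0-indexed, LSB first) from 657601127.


0b100111001100100011001001100111, position 20 = 1

1


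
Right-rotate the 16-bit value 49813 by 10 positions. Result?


Rotate 0b1100001010010101 right by 10 (16-bit) = 0b1010010101110000 = 42352

42352


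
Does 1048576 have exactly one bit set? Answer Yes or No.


0b100000000000000000000. Only one bit set => Yes

Yes


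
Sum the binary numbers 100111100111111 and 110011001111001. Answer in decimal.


100111100111111 + 110011001111001 = 1011010110111000 = 46520

46520


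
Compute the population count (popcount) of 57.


0b111001 has 4 set bits

4


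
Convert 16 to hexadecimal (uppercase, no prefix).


16 = 10 hex

10


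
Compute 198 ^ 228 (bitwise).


0b11000110 ^ 0b11100100 = 0b100010 = 34

34


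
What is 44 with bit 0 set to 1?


44 | (1 << 0) = 44 | 1 = 45

45


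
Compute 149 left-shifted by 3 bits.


0b10010101 << 3 = 0b10010101000 = 1192

1192


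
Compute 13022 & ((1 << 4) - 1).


13022 & 15 = 14

14


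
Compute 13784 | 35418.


0b11010111011000 | 0b1000101001011010 = 0b1011111111011010 = 49114

49114


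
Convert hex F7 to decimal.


F7 hex = 247 decimal

247


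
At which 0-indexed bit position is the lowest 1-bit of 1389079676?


0b1010010110010111010110001111100. Lowest set bit at position 2

2


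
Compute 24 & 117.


0b11000 & 0b1110101 = 0b10000 = 16

16


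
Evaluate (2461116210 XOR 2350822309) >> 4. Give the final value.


Step 1: 2461116210 ^ 2350822309 = 514790551
Step 2: 514790551 >> 4 = 32174409

32174409


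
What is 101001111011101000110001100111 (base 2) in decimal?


101001111011101000110001100111 in decimal = 703499367

703499367


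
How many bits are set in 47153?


0b1011100000110001 has 7 set bits

7


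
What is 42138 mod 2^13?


42138 & 8191 = 1178

1178


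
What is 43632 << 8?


0b1010101001110000 << 8 = 0b101010100111000000000000 = 11169792

11169792


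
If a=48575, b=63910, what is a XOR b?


48575 ^ 63910 = 17433

17433


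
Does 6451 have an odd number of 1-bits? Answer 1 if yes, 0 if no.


0b1100100110011 has 7 ones => parity 1

1


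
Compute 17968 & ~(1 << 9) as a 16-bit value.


17968 & ~(1 << 9) = 17456

17456


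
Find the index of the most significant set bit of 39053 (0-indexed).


0b1001100010001101. Highest set bit at position 15

15


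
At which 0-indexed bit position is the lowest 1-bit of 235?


0b11101011. Lowest set bit at position 0

0


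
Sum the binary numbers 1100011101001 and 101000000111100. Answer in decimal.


1100011101001 + 101000000111100 = 110100100100101 = 26917

26917


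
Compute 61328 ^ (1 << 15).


61328 ^ (1 << 15) = 61328 ^ 32768 = 28560

28560


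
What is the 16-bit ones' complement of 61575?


61575 ^ 65535 = 3960

3960


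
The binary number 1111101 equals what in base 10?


1111101 in decimal = 125

125


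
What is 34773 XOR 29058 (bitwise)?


0b1000011111010101 ^ 0b111000110000010 = 0b1111011001010111 = 63063

63063


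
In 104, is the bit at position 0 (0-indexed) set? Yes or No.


0b1101000, bit 0 = 0. No

No


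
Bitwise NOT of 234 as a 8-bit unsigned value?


~0b11101010 = 0b10101 = 21 (8-bit unsigned)

21


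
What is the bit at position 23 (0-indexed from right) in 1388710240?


0b1010010110001100000100101100000, position 23 = 1

1


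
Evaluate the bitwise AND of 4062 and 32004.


0b111111011110 & 0b111110100000100 = 0b110100000100 = 3332

3332


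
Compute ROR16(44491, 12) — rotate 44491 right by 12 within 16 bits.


Rotate 0b1010110111001011 right by 12 (16-bit) = 0b1101110010111010 = 56506

56506


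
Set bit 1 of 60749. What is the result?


60749 | (1 << 1) = 60749 | 2 = 60751

60751


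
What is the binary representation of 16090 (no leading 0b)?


16090 = 11111011011010 in binary

11111011011010


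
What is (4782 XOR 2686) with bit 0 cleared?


Step 1: 4782 ^ 2686 = 6352
Step 2: 6352 & ~(1 << 0) = 6352

6352


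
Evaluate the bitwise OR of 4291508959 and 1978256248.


0b11111111110010110011101011011111 | 0b1110101111010011100101101111000 = 0b11111111111010111111101111111111 = 4293655551

4293655551


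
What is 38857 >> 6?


0b1001011111001001 >> 6 = 0b1001011111 = 607

607


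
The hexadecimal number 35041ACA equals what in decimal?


35041ACA hex = 889461450 decimal

889461450


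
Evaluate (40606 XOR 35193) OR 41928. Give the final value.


Step 1: 40606 ^ 35193 = 6119
Step 2: 6119 | 41928 = 47087

47087


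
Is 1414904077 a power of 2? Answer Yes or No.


0b1010100010101011011100100001101. Multiple bits set => No

No


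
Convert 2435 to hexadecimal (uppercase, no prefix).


2435 = 983 hex

983


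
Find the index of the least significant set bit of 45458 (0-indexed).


0b1011000110010010. Lowest set bit at position 1

1


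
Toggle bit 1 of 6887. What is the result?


6887 ^ (1 << 1) = 6887 ^ 2 = 6885

6885


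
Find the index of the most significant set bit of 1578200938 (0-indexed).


0b1011110000100010110111101101010. Highest set bit at position 30

30


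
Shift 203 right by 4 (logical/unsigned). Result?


0b11001011 >> 4 = 0b1100 = 12

12


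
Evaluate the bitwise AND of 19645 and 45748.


0b100110010111101 & 0b1011001010110100 = 0b10110100 = 180

180


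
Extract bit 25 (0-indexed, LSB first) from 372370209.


0b10110001100011110101100100001, position 25 = 1

1


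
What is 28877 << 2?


0b111000011001101 << 2 = 0b11100001100110100 = 115508

115508


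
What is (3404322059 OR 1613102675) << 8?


Step 1: 3404322059 | 1613102675 = 3941465947
Step 2: 3941465947 << 8 = 1009015282432

1009015282432


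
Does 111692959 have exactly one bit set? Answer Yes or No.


0b110101010000100110010011111. Multiple bits set => No

No


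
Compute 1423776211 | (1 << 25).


1423776211 | (1 << 25) = 1423776211 | 33554432 = 1457330643

1457330643


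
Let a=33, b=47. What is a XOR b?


33 ^ 47 = 14

14


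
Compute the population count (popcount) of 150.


0b10010110 has 4 set bits

4


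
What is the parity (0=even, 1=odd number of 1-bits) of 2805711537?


0b10100111001110111100001010110001 has 17 ones => parity 1

1


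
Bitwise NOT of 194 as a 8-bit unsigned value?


~0b11000010 = 0b111101 = 61 (8-bit unsigned)

61


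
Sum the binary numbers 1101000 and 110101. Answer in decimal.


1101000 + 110101 = 10011101 = 157

157


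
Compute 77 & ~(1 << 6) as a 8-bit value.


77 & ~(1 << 6) = 13

13


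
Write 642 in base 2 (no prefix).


642 = 1010000010 in binary

1010000010


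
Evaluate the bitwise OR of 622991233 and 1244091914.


0b100101001000100001011110000001 | 0b1001010001001110101011000001010 = 0b1101111001001110101011110001011 = 1864849291

1864849291


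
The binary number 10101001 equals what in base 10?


10101001 in decimal = 169

169


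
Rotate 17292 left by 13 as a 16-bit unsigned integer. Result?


Rotate 0b100001110001100 left by 13 (16-bit) = 0b1000100001110001 = 34929

34929


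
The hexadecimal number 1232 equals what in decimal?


1232 hex = 4658 decimal

4658


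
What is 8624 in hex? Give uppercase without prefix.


8624 = 21B0 hex

21B0


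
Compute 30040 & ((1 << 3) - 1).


30040 & 7 = 0

0


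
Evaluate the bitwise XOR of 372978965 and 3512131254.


0b10110001110110011010100010101 ^ 0b11010001010101101101111010110110 = 0b11000111011011011110101110100011 = 3345869731

3345869731


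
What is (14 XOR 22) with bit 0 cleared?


Step 1: 14 ^ 22 = 24
Step 2: 24 & ~(1 << 0) = 24

24


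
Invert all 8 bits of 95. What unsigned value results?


95 ^ 255 = 160

160


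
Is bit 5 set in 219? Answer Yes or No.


0b11011011, bit 5 = 0. No

No


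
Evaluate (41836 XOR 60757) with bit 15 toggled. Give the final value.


Step 1: 41836 ^ 60757 = 20025
Step 2: 20025 ^ (1 << 15) = 20025 ^ 32768 = 52793

52793


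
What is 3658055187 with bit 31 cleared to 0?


3658055187 & ~(1 << 31) = 1510571539

1510571539


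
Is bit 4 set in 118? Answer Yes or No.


0b1110110, bit 4 = 1. Yes

Yes


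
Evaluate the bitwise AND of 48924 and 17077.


0b1011111100011100 & 0b100001010110101 = 0b1000010100 = 532

532


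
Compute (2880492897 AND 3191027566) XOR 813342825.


Step 1: 2880492897 & 3191027566 = 2855277920
Step 2: 2855277920 ^ 813342825 = 2588587273

2588587273


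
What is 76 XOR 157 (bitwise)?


0b1001100 ^ 0b10011101 = 0b11010001 = 209

209


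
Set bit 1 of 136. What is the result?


136 | (1 << 1) = 136 | 2 = 138

138


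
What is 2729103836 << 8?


0b10100010101010101101000111011100 << 8 = 0b1010001010101010110100011101110000000000 = 698650582016

698650582016


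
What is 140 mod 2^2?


140 & 3 = 0

0


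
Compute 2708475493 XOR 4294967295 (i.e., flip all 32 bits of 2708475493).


2708475493 ^ 4294967295 = 1586491802

1586491802


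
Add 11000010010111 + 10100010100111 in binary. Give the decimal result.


11000010010111 + 10100010100111 = 101100100111110 = 22846

22846


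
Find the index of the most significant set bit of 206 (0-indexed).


0b11001110. Highest set bit at position 7

7


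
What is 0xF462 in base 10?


F462 hex = 62562 decimal

62562


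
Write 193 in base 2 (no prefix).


193 = 11000001 in binary

11000001


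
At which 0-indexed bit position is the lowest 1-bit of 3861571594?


0b11100110001010101110100000001010. Lowest set bit at position 1

1


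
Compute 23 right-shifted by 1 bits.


0b10111 >> 1 = 0b1011 = 11

11


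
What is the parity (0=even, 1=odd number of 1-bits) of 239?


0b11101111 has 7 ones => parity 1

1


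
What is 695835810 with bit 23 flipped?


695835810 ^ (1 << 23) = 695835810 ^ 8388608 = 704224418

704224418


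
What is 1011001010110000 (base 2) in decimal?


1011001010110000 in decimal = 45744

45744


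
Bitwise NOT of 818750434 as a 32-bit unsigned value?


~0b110000110011010010001111100010 = 0b11001111001100101101110000011101 = 3476216861 (32-bit unsigned)

3476216861


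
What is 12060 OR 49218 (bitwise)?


0b10111100011100 | 0b1100000001000010 = 0b1110111101011110 = 61278

61278


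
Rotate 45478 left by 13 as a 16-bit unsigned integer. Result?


Rotate 0b1011000110100110 left by 13 (16-bit) = 0b1101011000110100 = 54836

54836


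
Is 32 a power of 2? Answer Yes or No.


0b100000. Only one bit set => Yes

Yes


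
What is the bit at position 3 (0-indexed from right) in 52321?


0b1100110001100001, position 3 = 0

0


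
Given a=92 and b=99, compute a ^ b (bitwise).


92 ^ 99 = 63

63


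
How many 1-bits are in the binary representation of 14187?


0b11011101101011 has 10 set bits

10


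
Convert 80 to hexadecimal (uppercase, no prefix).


80 = 50 hex

50


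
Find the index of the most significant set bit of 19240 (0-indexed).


0b100101100101000. Highest set bit at position 14

14


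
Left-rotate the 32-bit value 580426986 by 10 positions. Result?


Rotate 0b100010100110001001110011101010 left by 10 (32-bit) = 0b1100010011100111010100010001010 = 1651746954

1651746954


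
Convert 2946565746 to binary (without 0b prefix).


2946565746 = 10101111101000010000011001110010 in binary

10101111101000010000011001110010


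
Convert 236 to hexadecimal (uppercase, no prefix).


236 = EC hex

EC


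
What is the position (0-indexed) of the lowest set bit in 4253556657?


0b11111101100010000001111110110001. Lowest set bit at position 0

0


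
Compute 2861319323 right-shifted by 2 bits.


0b10101010100011000100010010011011 >> 2 = 0b101010101000110001000100100110 = 715329830

715329830


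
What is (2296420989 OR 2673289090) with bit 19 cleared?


Step 1: 2296420989 | 2673289090 = 2683813887
Step 2: 2683813887 & ~(1 << 19) = 2683813887

2683813887


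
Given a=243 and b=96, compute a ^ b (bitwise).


243 ^ 96 = 147

147


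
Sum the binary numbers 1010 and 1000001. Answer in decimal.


1010 + 1000001 = 1001011 = 75

75


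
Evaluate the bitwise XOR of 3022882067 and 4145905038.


0b10110100001011011000010100010011 ^ 0b11110111000111010111110110001110 = 0b1000011001100001111100010011101 = 1127282845

1127282845


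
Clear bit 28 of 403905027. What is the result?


403905027 & ~(1 << 28) = 135469571

135469571


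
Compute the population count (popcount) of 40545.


0b1001111001100001 has 8 set bits

8


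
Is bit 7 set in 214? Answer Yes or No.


0b11010110, bit 7 = 1. Yes

Yes


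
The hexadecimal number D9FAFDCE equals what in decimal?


D9FAFDCE hex = 3657104846 decimal

3657104846


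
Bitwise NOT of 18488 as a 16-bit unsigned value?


~0b100100000111000 = 0b1011011111000111 = 47047 (16-bit unsigned)

47047


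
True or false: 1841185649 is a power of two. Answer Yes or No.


0b1101101101111100100001101110001. Multiple bits set => No

No


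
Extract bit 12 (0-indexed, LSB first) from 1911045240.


0b1110001111010000011110001111000, position 12 = 1

1


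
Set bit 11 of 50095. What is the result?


50095 | (1 << 11) = 50095 | 2048 = 52143

52143


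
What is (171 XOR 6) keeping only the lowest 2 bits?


Step 1: 171 ^ 6 = 173
Step 2: 173 & 3 = 1

1


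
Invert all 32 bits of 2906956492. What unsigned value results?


2906956492 ^ 4294967295 = 1388010803

1388010803


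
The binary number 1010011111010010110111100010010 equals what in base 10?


1010011111010010110111100010010 in decimal = 1407807250

1407807250


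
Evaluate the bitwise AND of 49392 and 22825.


0b1100000011110000 & 0b101100100101001 = 0b100000000100000 = 16416

16416


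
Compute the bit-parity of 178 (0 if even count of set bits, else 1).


0b10110010 has 4 ones => parity 0

0


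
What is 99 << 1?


0b1100011 << 1 = 0b11000110 = 198

198


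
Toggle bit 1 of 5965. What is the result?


5965 ^ (1 << 1) = 5965 ^ 2 = 5967

5967


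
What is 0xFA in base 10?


FA hex = 250 decimal

250


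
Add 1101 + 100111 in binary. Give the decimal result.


1101 + 100111 = 110100 = 52

52


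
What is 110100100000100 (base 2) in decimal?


110100100000100 in decimal = 26884

26884


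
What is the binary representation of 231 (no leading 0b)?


231 = 11100111 in binary

11100111


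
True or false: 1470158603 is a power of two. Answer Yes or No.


0b1010111101000001101011100001011. Multiple bits set => No

No


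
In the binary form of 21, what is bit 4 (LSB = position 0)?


0b10101, position 4 = 1

1


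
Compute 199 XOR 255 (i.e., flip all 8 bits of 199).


199 ^ 255 = 56

56


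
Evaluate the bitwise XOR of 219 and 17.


0b11011011 ^ 0b10001 = 0b11001010 = 202

202


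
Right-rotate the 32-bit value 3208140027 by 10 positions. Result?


Rotate 0b10111111001110000101010011111011 right by 10 (32-bit) = 0b111110111011111100111000010101 = 1055903253

1055903253


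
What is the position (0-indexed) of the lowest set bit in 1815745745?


0b1101100001110100001010011010001. Lowest set bit at position 0

0


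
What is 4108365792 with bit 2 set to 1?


4108365792 | (1 << 2) = 4108365792 | 4 = 4108365796

4108365796


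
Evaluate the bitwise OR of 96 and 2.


0b1100000 | 0b10 = 0b1100010 = 98

98


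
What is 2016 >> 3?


0b11111100000 >> 3 = 0b11111100 = 252

252


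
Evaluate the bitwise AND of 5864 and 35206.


0b1011011101000 & 0b1000100110000110 = 0b10000000 = 128

128


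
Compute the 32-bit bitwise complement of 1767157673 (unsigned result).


~0b1101001010101001010111110101001 = 0b10010110101010110101000001010110 = 2527809622 (32-bit unsigned)

2527809622


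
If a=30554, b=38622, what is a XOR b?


30554 ^ 38622 = 57732

57732


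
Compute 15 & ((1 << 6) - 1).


15 & 63 = 15

15


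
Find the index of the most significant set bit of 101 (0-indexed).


0b1100101. Highest set bit at position 6

6


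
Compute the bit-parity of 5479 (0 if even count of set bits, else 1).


0b1010101100111 has 8 ones => parity 0

0


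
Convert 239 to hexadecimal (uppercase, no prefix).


239 = EF hex

EF


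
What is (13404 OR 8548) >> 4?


Step 1: 13404 | 8548 = 13692
Step 2: 13692 >> 4 = 855

855


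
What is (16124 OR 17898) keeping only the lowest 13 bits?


Step 1: 16124 | 17898 = 32766
Step 2: 32766 & 8191 = 8190

8190


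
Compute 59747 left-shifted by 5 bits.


0b1110100101100011 << 5 = 0b111010010110001100000 = 1911904

1911904


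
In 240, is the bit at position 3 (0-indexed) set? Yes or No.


0b11110000, bit 3 = 0. No

No


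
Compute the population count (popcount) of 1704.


0b11010101000 has 5 set bits

5


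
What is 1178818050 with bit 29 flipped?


1178818050 ^ (1 << 29) = 1178818050 ^ 536870912 = 1715688962

1715688962


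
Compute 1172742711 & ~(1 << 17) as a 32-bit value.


1172742711 & ~(1 << 17) = 1172611639

1172611639


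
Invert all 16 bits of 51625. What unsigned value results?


51625 ^ 65535 = 13910

13910


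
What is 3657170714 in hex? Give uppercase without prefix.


3657170714 = D9FBFF1A hex

D9FBFF1A


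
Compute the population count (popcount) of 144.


0b10010000 has 2 set bits

2


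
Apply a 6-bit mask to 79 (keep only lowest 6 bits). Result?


79 & 63 = 15

15


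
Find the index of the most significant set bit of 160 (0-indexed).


0b10100000. Highest set bit at position 7

7


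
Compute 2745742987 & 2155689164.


0b10100011101010001011011010001011 & 0b10000000011111010011010011001100 = 0b10000000001010000011010010001000 = 2150118536

2150118536


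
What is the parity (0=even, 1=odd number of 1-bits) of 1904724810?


0b1110001100001111100101101001010 has 16 ones => parity 0

0


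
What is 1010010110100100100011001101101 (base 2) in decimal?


1010010110100100100011001101101 in decimal = 1389512301

1389512301


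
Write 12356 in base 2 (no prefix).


12356 = 11000001000100 in binary

11000001000100


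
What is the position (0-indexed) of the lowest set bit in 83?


0b1010011. Lowest set bit at position 0

0


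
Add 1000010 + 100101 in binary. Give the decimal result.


1000010 + 100101 = 1100111 = 103

103


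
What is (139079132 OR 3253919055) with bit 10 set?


Step 1: 139079132 | 3253919055 = 3388669407
Step 2: 3388669407 | (1 << 10) = 3388669407 | 1024 = 3388669407

3388669407


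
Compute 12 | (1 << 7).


12 | (1 << 7) = 12 | 128 = 140

140


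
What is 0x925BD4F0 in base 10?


925BD4F0 hex = 2455491824 decimal

2455491824


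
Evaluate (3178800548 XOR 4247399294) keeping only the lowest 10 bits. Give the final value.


Step 1: 3178800548 ^ 4247399294 = 1079152346
Step 2: 1079152346 & 1023 = 730

730


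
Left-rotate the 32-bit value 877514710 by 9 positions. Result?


Rotate 0b110100010011011100111111010110 left by 9 (32-bit) = 0b10011011100111111010110001101000 = 2610932840

2610932840


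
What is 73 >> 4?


0b1001001 >> 4 = 0b100 = 4

4


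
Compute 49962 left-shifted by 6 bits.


0b1100001100101010 << 6 = 0b1100001100101010000000 = 3197568

3197568


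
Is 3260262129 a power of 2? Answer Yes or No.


0b11000010010100111010011011110001. Multiple bits set => No

No


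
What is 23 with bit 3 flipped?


23 ^ (1 << 3) = 23 ^ 8 = 31

31


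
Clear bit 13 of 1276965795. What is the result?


1276965795 & ~(1 << 13) = 1276957603

1276957603


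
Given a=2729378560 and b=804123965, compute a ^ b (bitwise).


2729378560 ^ 804123965 = 2369975869

2369975869


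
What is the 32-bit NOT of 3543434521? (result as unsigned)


~0b11010011001101001000010100011001 = 0b101100110010110111101011100110 = 751532774 (32-bit unsigned)

751532774


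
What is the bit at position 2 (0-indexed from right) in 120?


0b1111000, position 2 = 0

0


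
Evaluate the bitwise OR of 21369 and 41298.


0b101001101111001 | 0b1010000101010010 = 0b1111001101111011 = 62331

62331


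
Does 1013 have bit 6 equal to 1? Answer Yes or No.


0b1111110101, bit 6 = 1. Yes

Yes


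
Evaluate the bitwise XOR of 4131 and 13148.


0b1000000100011 ^ 0b11001101011100 = 0b10001101111111 = 9087

9087


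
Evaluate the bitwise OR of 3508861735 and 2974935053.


0b11010001001001001111101100100111 | 0b10110001010100011110100000001101 = 0b11110001011101011111101100101111 = 4051041071

4051041071


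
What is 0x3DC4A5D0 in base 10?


3DC4A5D0 hex = 1036297680 decimal

1036297680


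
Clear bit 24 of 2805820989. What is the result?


2805820989 & ~(1 << 24) = 2789043773

2789043773


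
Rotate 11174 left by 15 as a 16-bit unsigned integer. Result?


Rotate 0b10101110100110 left by 15 (16-bit) = 0b1010111010011 = 5587

5587


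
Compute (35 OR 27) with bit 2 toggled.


Step 1: 35 | 27 = 59
Step 2: 59 ^ (1 << 2) = 59 ^ 4 = 63

63


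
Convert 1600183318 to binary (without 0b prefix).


1600183318 = 1011111011000001101110000010110 in binary

1011111011000001101110000010110


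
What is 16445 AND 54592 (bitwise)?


0b100000000111101 & 0b1101010101000000 = 0b100000000000000 = 16384

16384


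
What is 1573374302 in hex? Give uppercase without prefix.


1573374302 = 5DC7C95E hex

5DC7C95E


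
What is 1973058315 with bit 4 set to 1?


1973058315 | (1 << 4) = 1973058315 | 16 = 1973058331

1973058331


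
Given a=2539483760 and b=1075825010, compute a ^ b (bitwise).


2539483760 ^ 1075825010 = 3611474690

3611474690


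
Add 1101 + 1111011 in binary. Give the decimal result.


1101 + 1111011 = 10001000 = 136

136


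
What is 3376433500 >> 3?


0b11001001010000000100100101011100 >> 3 = 0b11001001010000000100100101011 = 422054187

422054187


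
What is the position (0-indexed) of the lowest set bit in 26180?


0b110011001000100. Lowest set bit at position 2

2


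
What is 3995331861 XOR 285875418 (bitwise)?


0b11101110001000111110110100010101 ^ 0b10001000010100001110011011010 = 0b11111111001010011111000111001111 = 4280938959

4280938959


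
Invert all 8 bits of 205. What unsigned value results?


205 ^ 255 = 50

50


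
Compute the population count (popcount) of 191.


0b10111111 has 7 set bits

7


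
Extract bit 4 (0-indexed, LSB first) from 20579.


0b101000001100011, position 4 = 0

0


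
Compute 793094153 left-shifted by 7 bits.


0b101111010001011010100000001001 << 7 = 0b1011110100010110101000000010010000000 = 101516051584

101516051584


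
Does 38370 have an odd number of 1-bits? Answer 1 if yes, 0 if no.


0b1001010111100010 has 8 ones => parity 0

0


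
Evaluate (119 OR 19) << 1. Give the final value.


Step 1: 119 | 19 = 119
Step 2: 119 << 1 = 238

238


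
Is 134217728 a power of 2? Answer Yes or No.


0b1000000000000000000000000000. Only one bit set => Yes

Yes


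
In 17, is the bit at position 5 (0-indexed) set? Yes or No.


0b10001, bit 5 = 0. No

No


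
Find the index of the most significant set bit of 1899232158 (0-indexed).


0b1110001001100111111101110011110. Highest set bit at position 30

30


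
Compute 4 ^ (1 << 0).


4 ^ (1 << 0) = 4 ^ 1 = 5

5


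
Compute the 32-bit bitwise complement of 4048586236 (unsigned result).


~0b11110001010100001000010111111100 = 0b1110101011110111101000000011 = 246381059 (32-bit unsigned)

246381059


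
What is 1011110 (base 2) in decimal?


1011110 in decimal = 94

94


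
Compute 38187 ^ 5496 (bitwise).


0b1001010100101011 ^ 0b1010101111000 = 0b1000000001010011 = 32851

32851


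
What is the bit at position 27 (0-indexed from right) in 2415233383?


0b10001111111101011000100101100111, position 27 = 1

1


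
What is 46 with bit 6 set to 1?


46 | (1 << 6) = 46 | 64 = 110

110


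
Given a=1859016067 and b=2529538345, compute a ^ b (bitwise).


1859016067 ^ 2529538345 = 4161529002

4161529002


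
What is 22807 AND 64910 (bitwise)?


0b101100100010111 & 0b1111110110001110 = 0b101100100000110 = 22790

22790


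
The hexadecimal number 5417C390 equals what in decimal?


5417C390 hex = 1410843536 decimal

1410843536


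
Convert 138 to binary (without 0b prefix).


138 = 10001010 in binary

10001010


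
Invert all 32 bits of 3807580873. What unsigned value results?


3807580873 ^ 4294967295 = 487386422

487386422


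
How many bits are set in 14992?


0b11101010010000 has 6 set bits

6


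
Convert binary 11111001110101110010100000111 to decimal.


11111001110101110010100000111 in decimal = 523953415

523953415


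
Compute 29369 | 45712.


0b111001010111001 | 0b1011001010010000 = 0b1111001010111001 = 62137

62137


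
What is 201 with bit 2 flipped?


201 ^ (1 << 2) = 201 ^ 4 = 205

205


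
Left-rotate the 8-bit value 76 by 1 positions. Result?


Rotate 0b1001100 left by 1 (8-bit) = 0b10011000 = 152

152


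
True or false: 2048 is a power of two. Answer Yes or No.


0b100000000000. Only one bit set => Yes

Yes


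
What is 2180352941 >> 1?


0b10000001111101011000101110101101 >> 1 = 0b1000000111110101100010111010110 = 1090176470

1090176470


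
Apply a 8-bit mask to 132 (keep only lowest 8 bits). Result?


132 & 255 = 132

132


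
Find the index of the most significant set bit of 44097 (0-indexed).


0b1010110001000001. Highest set bit at position 15

15


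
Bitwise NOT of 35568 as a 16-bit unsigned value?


~0b1000101011110000 = 0b111010100001111 = 29967 (16-bit unsigned)

29967


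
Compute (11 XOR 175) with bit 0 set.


Step 1: 11 ^ 175 = 164
Step 2: 164 | (1 << 0) = 164 | 1 = 165

165


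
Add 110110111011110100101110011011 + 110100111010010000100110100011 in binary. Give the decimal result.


110110111011110100101110011011 + 110100111010010000100110100011 = 1101011110110000101010100111110 = 1809339710

1809339710


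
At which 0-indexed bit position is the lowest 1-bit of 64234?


0b1111101011101010. Lowest set bit at position 1

1


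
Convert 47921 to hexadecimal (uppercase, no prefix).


47921 = BB31 hex

BB31


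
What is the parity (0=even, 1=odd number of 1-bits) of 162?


0b10100010 has 3 ones => parity 1

1


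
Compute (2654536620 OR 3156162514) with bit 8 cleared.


Step 1: 2654536620 | 3156162514 = 3191814142
Step 2: 3191814142 & ~(1 << 8) = 3191813886

3191813886


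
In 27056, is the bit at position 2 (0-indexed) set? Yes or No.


0b110100110110000, bit 2 = 0. No

No


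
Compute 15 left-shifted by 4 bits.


0b1111 << 4 = 0b11110000 = 240

240


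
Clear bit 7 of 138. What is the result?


138 & ~(1 << 7) = 10

10


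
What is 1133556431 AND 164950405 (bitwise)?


0b1000011100100001011001011001111 & 0b1001110101001111000110000101 = 0b1100100001011000010000101 = 26259589

26259589


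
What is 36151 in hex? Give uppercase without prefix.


36151 = 8D37 hex

8D37


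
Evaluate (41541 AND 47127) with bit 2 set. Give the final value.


Step 1: 41541 & 47127 = 40965
Step 2: 40965 | (1 << 2) = 40965 | 4 = 40965

40965


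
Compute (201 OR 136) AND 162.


Step 1: 201 | 136 = 201
Step 2: 201 & 162 = 128

128


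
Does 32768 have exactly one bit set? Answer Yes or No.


0b1000000000000000. Only one bit set => Yes

Yes


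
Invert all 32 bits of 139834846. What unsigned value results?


139834846 ^ 4294967295 = 4155132449

4155132449


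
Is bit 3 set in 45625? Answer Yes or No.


0b1011001000111001, bit 3 = 1. Yes

Yes


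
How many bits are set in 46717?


0b1011011001111101 has 11 set bits

11


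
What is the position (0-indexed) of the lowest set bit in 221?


0b11011101. Lowest set bit at position 0

0


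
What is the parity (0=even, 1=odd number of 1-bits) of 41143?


0b1010000010110111 has 8 ones => parity 0

0


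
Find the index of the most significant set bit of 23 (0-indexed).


0b10111. Highest set bit at position 4

4


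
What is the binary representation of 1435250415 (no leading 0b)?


1435250415 = 1010101100011000010111011101111 in binary

1010101100011000010111011101111


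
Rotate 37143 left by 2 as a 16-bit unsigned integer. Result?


Rotate 0b1001000100010111 left by 2 (16-bit) = 0b100010001011110 = 17502

17502


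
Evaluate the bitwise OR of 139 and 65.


0b10001011 | 0b1000001 = 0b11001011 = 203

203


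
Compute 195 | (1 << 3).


195 | (1 << 3) = 195 | 8 = 203

203


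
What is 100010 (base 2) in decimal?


100010 in decimal = 34

34


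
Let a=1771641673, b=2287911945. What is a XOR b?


1771641673 ^ 2287911945 = 3787972416

3787972416


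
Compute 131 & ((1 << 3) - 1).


131 & 7 = 3

3


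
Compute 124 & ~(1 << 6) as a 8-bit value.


124 & ~(1 << 6) = 60

60


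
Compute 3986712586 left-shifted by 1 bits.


0b11101101101000000110100000001010 << 1 = 0b111011011010000001101000000010100 = 7973425172

7973425172


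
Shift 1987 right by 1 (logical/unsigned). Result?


0b11111000011 >> 1 = 0b1111100001 = 993

993


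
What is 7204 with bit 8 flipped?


7204 ^ (1 << 8) = 7204 ^ 256 = 7460

7460


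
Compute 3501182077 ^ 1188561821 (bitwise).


0b11010000101011111100110001111101 ^ 0b1000110110110000000001110011101 = 0b10010110011101111100111111100000 = 2524434400

2524434400


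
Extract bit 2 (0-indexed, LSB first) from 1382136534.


0b1010010011000011011101011010110, position 2 = 1

1


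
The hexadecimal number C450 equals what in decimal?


C450 hex = 50256 decimal

50256


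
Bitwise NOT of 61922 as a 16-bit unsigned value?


~0b1111000111100010 = 0b111000011101 = 3613 (16-bit unsigned)

3613


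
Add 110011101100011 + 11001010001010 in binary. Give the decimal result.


110011101100011 + 11001010001010 = 1001100111101101 = 39405

39405


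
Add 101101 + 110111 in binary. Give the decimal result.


101101 + 110111 = 1100100 = 100

100


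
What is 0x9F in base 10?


9F hex = 159 decimal

159


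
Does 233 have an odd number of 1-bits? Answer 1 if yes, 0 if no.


0b11101001 has 5 ones => parity 1

1


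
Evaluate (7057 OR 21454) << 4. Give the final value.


Step 1: 7057 | 21454 = 23519
Step 2: 23519 << 4 = 376304

376304


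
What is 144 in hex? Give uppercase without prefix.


144 = 90 hex

90


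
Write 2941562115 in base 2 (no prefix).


2941562115 = 10101111010101001010110100000011 in binary

10101111010101001010110100000011


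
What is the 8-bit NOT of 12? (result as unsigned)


~0b1100 = 0b11110011 = 243 (8-bit unsigned)

243


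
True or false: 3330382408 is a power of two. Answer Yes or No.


0b11000110100000011001101001001000. Multiple bits set => No

No


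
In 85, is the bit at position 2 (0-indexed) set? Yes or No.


0b1010101, bit 2 = 1. Yes

Yes


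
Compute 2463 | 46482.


0b100110011111 | 0b1011010110010010 = 0b1011110110011111 = 48543

48543


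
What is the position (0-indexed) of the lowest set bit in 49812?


0b1100001010010100. Lowest set bit at position 2

2


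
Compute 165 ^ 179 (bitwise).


0b10100101 ^ 0b10110011 = 0b10110 = 22

22


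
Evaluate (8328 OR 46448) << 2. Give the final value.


Step 1: 8328 | 46448 = 46584
Step 2: 46584 << 2 = 186336

186336


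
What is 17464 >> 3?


0b100010000111000 >> 3 = 0b100010000111 = 2183

2183


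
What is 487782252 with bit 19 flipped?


487782252 ^ (1 << 19) = 487782252 ^ 524288 = 488306540

488306540


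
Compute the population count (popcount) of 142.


0b10001110 has 4 set bits

4


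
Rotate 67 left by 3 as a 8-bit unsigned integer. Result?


Rotate 0b1000011 left by 3 (8-bit) = 0b11010 = 26

26


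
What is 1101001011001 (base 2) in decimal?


1101001011001 in decimal = 6745

6745


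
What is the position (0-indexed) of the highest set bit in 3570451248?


0b11010100110100001100001100110000. Highest set bit at position 31

31


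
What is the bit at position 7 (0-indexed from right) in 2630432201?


0b10011100110010010011010111001001, position 7 = 1

1


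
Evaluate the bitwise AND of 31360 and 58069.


0b111101010000000 & 0b1110001011010101 = 0b110001010000000 = 25216

25216


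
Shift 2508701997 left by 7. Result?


0b10010101100001111100000100101101 << 7 = 0b100101011000011111000001001011010000000 = 321113855616

321113855616


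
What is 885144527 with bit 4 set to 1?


885144527 | (1 << 4) = 885144527 | 16 = 885144543

885144543


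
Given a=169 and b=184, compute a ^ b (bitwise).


169 ^ 184 = 17

17


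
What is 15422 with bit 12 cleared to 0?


15422 & ~(1 << 12) = 11326

11326


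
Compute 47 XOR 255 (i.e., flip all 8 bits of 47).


47 ^ 255 = 208

208


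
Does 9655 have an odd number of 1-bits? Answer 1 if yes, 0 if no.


0b10010110110111 has 9 ones => parity 1

1


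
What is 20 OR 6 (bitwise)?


0b10100 | 0b110 = 0b10110 = 22

22


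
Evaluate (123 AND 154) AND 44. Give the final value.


Step 1: 123 & 154 = 26
Step 2: 26 & 44 = 8

8


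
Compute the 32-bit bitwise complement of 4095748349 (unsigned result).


~0b11110100001000000010100011111101 = 0b1011110111111101011100000010 = 199218946 (32-bit unsigned)

199218946


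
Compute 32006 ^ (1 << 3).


32006 ^ (1 << 3) = 32006 ^ 8 = 32014

32014


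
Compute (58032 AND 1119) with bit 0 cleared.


Step 1: 58032 & 1119 = 16
Step 2: 16 & ~(1 << 0) = 16

16


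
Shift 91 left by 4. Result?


0b1011011 << 4 = 0b10110110000 = 1456

1456


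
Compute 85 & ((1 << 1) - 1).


85 & 1 = 1

1


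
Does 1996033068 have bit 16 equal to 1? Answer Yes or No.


0b1110110111110010000110000101100, bit 16 = 1. Yes

Yes


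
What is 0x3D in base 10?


3D hex = 61 decimal

61


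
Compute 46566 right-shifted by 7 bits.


0b1011010111100110 >> 7 = 0b101101011 = 363

363


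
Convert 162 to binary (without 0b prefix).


162 = 10100010 in binary

10100010


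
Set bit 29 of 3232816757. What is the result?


3232816757 | (1 << 29) = 3232816757 | 536870912 = 3769687669

3769687669


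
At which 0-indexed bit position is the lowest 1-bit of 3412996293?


0b11001011011011100011000011000101. Lowest set bit at position 0

0


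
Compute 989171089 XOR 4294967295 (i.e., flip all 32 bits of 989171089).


989171089 ^ 4294967295 = 3305796206

3305796206


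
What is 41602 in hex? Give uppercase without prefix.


41602 = A282 hex

A282


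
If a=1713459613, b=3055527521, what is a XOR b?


1713459613 ^ 3055527521 = 3493787644

3493787644


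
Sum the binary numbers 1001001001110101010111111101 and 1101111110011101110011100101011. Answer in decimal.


1001001001110101010111111101 + 1101111110011101110011100101011 = 1111000111101100011110100101000 = 2029403432

2029403432


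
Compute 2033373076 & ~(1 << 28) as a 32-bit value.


2033373076 & ~(1 << 28) = 1764937620

1764937620


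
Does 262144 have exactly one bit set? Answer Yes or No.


0b1000000000000000000. Only one bit set => Yes

Yes


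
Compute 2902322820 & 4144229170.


0b10101100111111011110111010000100 & 0b11110111000000111110101100110010 = 0b10100100000000011110101000000000 = 2751588864

2751588864


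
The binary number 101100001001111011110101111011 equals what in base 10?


101100001001111011110101111011 in decimal = 740801915

740801915


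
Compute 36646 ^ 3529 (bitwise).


0b1000111100100110 ^ 0b110111001001 = 0b1000001011101111 = 33519

33519


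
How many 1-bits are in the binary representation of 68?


0b1000100 has 2 set bits

2


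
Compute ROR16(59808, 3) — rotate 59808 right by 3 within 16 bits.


Rotate 0b1110100110100000 right by 3 (16-bit) = 0b1110100110100 = 7476

7476


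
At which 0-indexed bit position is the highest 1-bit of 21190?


0b101001011000110. Highest set bit at position 14

14


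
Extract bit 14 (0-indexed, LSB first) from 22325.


0b101011100110101, position 14 = 1

1


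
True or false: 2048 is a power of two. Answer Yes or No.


0b100000000000. Only one bit set => Yes

Yes


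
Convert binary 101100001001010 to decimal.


101100001001010 in decimal = 22602

22602


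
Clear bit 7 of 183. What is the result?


183 & ~(1 << 7) = 55

55


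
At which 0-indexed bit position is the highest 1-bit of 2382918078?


0b10001110000010000111000110111110. Highest set bit at position 31

31
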